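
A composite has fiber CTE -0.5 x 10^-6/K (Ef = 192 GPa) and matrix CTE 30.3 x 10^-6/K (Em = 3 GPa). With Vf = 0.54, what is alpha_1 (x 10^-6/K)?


E1 = Ef*Vf + Em*(1-Vf) = 105.06
alpha_1 = (alpha_f*Ef*Vf + alpha_m*Em*(1-Vf))/E1 = -0.1 x 10^-6/K

-0.1 x 10^-6/K


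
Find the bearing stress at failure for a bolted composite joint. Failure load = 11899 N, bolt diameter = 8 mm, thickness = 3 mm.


sigma_br = F/(d*h) = 11899/(8*3) = 495.8 MPa

495.8 MPa


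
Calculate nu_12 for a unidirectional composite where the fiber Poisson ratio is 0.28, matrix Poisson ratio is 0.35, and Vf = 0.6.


nu_12 = nu_f*Vf + nu_m*(1-Vf) = 0.28*0.6 + 0.35*0.4 = 0.308

0.308


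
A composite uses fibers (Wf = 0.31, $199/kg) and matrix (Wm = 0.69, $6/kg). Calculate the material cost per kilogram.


Cost = cost_f*Wf + cost_m*Wm = 199*0.31 + 6*0.69 = $65.83/kg

$65.83/kg


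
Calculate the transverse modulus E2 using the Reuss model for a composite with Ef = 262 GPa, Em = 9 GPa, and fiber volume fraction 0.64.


1/E2 = Vf/Ef + (1-Vf)/Em = 0.64/262 + 0.36/9
E2 = 23.56 GPa

23.56 GPa


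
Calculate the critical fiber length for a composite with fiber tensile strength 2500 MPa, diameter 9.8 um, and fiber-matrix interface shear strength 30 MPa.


Lc = sigma_f * d / (2 * tau_i) = 2500 * 9.8 / (2 * 30) = 408.3 um

408.3 um


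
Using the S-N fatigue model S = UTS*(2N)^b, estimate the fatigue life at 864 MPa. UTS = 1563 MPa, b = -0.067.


N = 0.5 * (S/UTS)^(1/b) = 0.5 * (864/1563)^(1/-0.067) = 3478.8540 cycles

3478.8540 cycles


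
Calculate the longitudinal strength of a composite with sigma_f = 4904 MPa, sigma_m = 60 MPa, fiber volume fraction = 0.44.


sigma_1 = sigma_f*Vf + sigma_m*(1-Vf) = 4904*0.44 + 60*0.56 = 2191.4 MPa

2191.4 MPa


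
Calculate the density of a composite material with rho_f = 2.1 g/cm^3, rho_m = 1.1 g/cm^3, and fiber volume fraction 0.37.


rho_c = rho_f*Vf + rho_m*(1-Vf) = 2.1*0.37 + 1.1*0.63 = 1.47 g/cm^3

1.47 g/cm^3


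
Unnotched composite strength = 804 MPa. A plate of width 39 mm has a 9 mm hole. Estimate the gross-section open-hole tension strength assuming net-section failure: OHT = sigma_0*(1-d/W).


OHT = sigma_0*(1-d/W) = 804*(1-9/39) = 618.5 MPa

618.5 MPa


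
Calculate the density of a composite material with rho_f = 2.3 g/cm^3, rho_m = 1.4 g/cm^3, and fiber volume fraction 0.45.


rho_c = rho_f*Vf + rho_m*(1-Vf) = 2.3*0.45 + 1.4*0.55 = 1.805 g/cm^3

1.805 g/cm^3


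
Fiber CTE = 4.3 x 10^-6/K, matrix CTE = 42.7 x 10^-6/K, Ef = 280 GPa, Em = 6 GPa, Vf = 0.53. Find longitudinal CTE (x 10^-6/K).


E1 = Ef*Vf + Em*(1-Vf) = 151.22
alpha_1 = (alpha_f*Ef*Vf + alpha_m*Em*(1-Vf))/E1 = 5.02 x 10^-6/K

5.02 x 10^-6/K


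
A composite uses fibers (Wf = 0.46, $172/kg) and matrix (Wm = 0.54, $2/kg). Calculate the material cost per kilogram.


Cost = cost_f*Wf + cost_m*Wm = 172*0.46 + 2*0.54 = $80.2/kg

$80.2/kg


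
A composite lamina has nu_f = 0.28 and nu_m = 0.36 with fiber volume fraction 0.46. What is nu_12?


nu_12 = nu_f*Vf + nu_m*(1-Vf) = 0.28*0.46 + 0.36*0.54 = 0.3232

0.3232


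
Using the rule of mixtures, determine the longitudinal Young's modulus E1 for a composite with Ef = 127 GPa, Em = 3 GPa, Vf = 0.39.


E1 = Ef*Vf + Em*(1-Vf) = 127*0.39 + 3*0.61 = 51.36 GPa

51.36 GPa


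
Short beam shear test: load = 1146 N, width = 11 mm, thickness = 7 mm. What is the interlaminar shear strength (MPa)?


ILSS = 3F/(4bh) = 3*1146/(4*11*7) = 11.16 MPa

11.16 MPa


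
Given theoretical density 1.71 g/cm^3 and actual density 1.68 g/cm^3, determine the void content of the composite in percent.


Void% = (rho_theo - rho_actual)/rho_theo * 100 = (1.71 - 1.68)/1.71 * 100 = 1.75%

1.75%


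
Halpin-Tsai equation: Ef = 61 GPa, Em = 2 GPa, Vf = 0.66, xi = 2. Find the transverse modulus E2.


eta = (Ef/Em - 1)/(Ef/Em + xi) = (30.5 - 1)/(30.5 + 2) = 0.9077
E2 = Em*(1+xi*eta*Vf)/(1-eta*Vf) = 10.97 GPa

10.97 GPa


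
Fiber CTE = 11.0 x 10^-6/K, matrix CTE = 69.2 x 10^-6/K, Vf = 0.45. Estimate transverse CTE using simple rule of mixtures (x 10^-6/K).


alpha_2 = alpha_f*Vf + alpha_m*(1-Vf) = 11.0*0.45 + 69.2*0.55 = 43.0 x 10^-6/K

43.0 x 10^-6/K


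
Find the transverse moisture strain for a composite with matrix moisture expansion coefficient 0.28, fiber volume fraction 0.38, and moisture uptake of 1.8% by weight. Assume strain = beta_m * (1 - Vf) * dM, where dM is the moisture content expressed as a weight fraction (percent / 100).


dM = 1.8/100 = 0.018
strain = beta_m * (1-Vf) * dM = 0.28 * 0.62 * 0.018 = 0.0031248

0.0031248


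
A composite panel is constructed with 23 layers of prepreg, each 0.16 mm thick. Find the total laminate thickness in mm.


h = n * t_ply = 23 * 0.16 = 3.68 mm

3.68 mm


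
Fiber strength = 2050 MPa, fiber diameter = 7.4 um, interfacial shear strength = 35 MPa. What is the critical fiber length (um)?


Lc = sigma_f * d / (2 * tau_i) = 2050 * 7.4 / (2 * 35) = 216.7 um

216.7 um


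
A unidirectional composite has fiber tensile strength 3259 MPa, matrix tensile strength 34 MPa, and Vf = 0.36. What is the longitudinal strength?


sigma_1 = sigma_f*Vf + sigma_m*(1-Vf) = 3259*0.36 + 34*0.64 = 1195.0 MPa

1195.0 MPa


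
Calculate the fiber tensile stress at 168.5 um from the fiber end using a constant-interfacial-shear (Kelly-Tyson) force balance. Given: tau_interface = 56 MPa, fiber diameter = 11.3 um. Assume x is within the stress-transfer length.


Force balance: sigma_f * (pi*d^2/4) = tau * (pi*d) * x  ->  sigma_f = 4 * tau * x / d
sigma_f = 4 * 56 * 168.5 / 11.3 = 3340.2 MPa

3340.2 MPa


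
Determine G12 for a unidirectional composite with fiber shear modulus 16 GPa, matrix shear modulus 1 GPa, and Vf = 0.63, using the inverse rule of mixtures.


1/G12 = Vf/Gf + (1-Vf)/Gm = 0.63/16 + 0.37/1
G12 = 2.44 GPa

2.44 GPa


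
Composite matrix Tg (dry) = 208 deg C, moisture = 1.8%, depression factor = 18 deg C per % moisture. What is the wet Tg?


Tg_wet = Tg_dry - k*moisture = 208 - 18*1.8 = 175.6 deg C

175.6 deg C


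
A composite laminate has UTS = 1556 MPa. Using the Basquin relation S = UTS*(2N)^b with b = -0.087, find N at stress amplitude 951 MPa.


N = 0.5 * (S/UTS)^(1/b) = 0.5 * (951/1556)^(1/-0.087) = 143.4747 cycles

143.4747 cycles


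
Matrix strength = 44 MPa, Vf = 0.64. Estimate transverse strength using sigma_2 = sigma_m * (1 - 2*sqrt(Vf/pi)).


factor = 1 - 2*sqrt(0.64/pi) = 0.0973
sigma_2 = 44 * 0.0973 = 4.28 MPa

4.28 MPa


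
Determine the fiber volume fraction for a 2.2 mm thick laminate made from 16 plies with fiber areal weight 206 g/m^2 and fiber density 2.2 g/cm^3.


Vf = n * FAW / (rho_f * h * 1000) = 16 * 206 / (2.2 * 2.2 * 1000) = 0.681

0.681


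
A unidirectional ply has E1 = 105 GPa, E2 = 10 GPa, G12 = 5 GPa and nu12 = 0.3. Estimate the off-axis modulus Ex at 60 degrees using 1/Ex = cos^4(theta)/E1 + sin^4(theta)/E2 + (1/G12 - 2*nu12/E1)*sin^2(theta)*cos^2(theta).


cos^4(60) = 0.0625, sin^4(60) = 0.5625, sin^2(60)*cos^2(60) = 0.1875
1/G12 - 2*nu12/E1 = 1/5 - 2*0.3/105 = 0.194286 GPa^-1
1/Ex = 0.0625/105 + 0.5625/10 + 0.194286*0.1875 = 0.0932738 GPa^-1
Ex = 10.72 GPa

10.72 GPa


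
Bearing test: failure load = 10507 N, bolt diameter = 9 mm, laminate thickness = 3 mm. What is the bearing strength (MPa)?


sigma_br = F/(d*h) = 10507/(9*3) = 389.1 MPa

389.1 MPa


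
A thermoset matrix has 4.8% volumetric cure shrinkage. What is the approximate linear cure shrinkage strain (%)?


Linear shrinkage ≈ vol_shrink/3 = 4.8/3 = 1.6%

1.6%


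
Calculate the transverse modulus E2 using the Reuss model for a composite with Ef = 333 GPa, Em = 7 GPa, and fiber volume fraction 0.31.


1/E2 = Vf/Ef + (1-Vf)/Em = 0.31/333 + 0.69/7
E2 = 10.05 GPa

10.05 GPa


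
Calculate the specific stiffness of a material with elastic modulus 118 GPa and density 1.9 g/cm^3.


Specific stiffness = E/rho = 118/1.9 = 62.1 GPa/(g/cm^3)

62.1 GPa/(g/cm^3)


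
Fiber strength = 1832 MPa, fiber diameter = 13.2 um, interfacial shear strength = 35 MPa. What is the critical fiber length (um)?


Lc = sigma_f * d / (2 * tau_i) = 1832 * 13.2 / (2 * 35) = 345.5 um

345.5 um


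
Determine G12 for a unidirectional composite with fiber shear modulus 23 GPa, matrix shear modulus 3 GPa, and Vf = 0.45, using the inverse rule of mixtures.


1/G12 = Vf/Gf + (1-Vf)/Gm = 0.45/23 + 0.55/3
G12 = 4.93 GPa

4.93 GPa


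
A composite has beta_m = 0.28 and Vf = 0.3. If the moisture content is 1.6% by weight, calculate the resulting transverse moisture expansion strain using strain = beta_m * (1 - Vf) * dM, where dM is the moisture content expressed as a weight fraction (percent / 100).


dM = 1.6/100 = 0.016
strain = beta_m * (1-Vf) * dM = 0.28 * 0.7 * 0.016 = 0.003136

0.003136


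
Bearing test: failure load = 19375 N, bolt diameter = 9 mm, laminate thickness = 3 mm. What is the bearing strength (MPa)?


sigma_br = F/(d*h) = 19375/(9*3) = 717.6 MPa

717.6 MPa


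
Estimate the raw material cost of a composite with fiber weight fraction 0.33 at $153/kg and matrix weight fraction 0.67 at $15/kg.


Cost = cost_f*Wf + cost_m*Wm = 153*0.33 + 15*0.67 = $60.54/kg

$60.54/kg


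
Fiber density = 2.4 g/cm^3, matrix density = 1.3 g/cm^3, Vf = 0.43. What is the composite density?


rho_c = rho_f*Vf + rho_m*(1-Vf) = 2.4*0.43 + 1.3*0.57 = 1.773 g/cm^3

1.773 g/cm^3


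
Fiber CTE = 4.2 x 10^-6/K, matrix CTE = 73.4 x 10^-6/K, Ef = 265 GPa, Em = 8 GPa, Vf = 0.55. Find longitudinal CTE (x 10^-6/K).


E1 = Ef*Vf + Em*(1-Vf) = 149.35
alpha_1 = (alpha_f*Ef*Vf + alpha_m*Em*(1-Vf))/E1 = 5.87 x 10^-6/K

5.87 x 10^-6/K


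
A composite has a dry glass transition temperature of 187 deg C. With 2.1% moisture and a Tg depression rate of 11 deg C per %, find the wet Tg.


Tg_wet = Tg_dry - k*moisture = 187 - 11*2.1 = 163.9 deg C

163.9 deg C


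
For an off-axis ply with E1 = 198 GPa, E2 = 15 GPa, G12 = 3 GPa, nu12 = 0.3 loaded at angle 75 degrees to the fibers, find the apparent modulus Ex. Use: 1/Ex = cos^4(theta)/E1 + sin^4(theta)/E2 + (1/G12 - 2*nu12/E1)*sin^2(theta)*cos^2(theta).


cos^4(75) = 0.004487, sin^4(75) = 0.870513, sin^2(75)*cos^2(75) = 0.0625
1/G12 - 2*nu12/E1 = 1/3 - 2*0.3/198 = 0.330303 GPa^-1
1/Ex = 0.004487/198 + 0.870513/15 + 0.330303*0.0625 = 0.0787008 GPa^-1
Ex = 12.71 GPa

12.71 GPa


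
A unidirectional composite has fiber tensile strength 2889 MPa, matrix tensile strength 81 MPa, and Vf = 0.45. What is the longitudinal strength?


sigma_1 = sigma_f*Vf + sigma_m*(1-Vf) = 2889*0.45 + 81*0.55 = 1344.6 MPa

1344.6 MPa


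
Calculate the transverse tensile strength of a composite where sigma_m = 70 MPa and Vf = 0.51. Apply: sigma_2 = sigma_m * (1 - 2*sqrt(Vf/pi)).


factor = 1 - 2*sqrt(0.51/pi) = 0.1942
sigma_2 = 70 * 0.1942 = 13.59 MPa

13.59 MPa


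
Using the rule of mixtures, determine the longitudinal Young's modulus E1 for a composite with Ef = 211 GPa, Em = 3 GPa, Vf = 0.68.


E1 = Ef*Vf + Em*(1-Vf) = 211*0.68 + 3*0.32 = 144.44 GPa

144.44 GPa


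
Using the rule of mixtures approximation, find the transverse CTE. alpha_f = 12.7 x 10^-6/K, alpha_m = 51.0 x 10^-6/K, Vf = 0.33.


alpha_2 = alpha_f*Vf + alpha_m*(1-Vf) = 12.7*0.33 + 51.0*0.67 = 38.4 x 10^-6/K

38.4 x 10^-6/K


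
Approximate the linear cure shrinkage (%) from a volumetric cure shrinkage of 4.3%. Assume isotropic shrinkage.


Linear shrinkage ≈ vol_shrink/3 = 4.3/3 = 1.433%

1.433%


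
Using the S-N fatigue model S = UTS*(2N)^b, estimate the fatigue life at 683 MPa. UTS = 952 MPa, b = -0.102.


N = 0.5 * (S/UTS)^(1/b) = 0.5 * (683/952)^(1/-0.102) = 12.9675 cycles

12.9675 cycles


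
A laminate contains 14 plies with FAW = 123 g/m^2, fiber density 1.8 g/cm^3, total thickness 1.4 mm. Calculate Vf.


Vf = n * FAW / (rho_f * h * 1000) = 14 * 123 / (1.8 * 1.4 * 1000) = 0.6833

0.6833


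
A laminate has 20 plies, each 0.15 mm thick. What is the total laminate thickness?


h = n * t_ply = 20 * 0.15 = 3.0 mm

3.0 mm


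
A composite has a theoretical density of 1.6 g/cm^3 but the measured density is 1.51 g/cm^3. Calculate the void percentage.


Void% = (rho_theo - rho_actual)/rho_theo * 100 = (1.6 - 1.51)/1.6 * 100 = 5.63%

5.63%


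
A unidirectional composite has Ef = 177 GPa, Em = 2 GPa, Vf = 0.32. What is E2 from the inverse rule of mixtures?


1/E2 = Vf/Ef + (1-Vf)/Em = 0.32/177 + 0.68/2
E2 = 2.93 GPa

2.93 GPa


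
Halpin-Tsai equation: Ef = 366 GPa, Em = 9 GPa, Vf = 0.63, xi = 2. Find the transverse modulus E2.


eta = (Ef/Em - 1)/(Ef/Em + xi) = (40.6667 - 1)/(40.6667 + 2) = 0.9297
E2 = Em*(1+xi*eta*Vf)/(1-eta*Vf) = 47.17 GPa

47.17 GPa


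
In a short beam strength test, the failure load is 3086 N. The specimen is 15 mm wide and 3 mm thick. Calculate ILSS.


ILSS = 3F/(4bh) = 3*3086/(4*15*3) = 51.43 MPa

51.43 MPa


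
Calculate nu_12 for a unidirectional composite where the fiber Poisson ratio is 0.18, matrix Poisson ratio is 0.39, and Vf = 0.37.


nu_12 = nu_f*Vf + nu_m*(1-Vf) = 0.18*0.37 + 0.39*0.63 = 0.3123

0.3123


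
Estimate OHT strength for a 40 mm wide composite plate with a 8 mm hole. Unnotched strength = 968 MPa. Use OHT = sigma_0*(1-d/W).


OHT = sigma_0*(1-d/W) = 968*(1-8/40) = 774.4 MPa

774.4 MPa


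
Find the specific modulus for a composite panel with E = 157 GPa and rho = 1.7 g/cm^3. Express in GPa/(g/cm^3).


Specific stiffness = E/rho = 157/1.7 = 92.4 GPa/(g/cm^3)

92.4 GPa/(g/cm^3)


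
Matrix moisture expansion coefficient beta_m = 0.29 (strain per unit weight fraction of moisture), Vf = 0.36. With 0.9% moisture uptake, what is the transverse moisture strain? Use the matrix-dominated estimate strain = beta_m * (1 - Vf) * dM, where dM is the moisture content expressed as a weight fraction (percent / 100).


dM = 0.9/100 = 0.009
strain = beta_m * (1-Vf) * dM = 0.29 * 0.64 * 0.009 = 0.0016704

0.0016704


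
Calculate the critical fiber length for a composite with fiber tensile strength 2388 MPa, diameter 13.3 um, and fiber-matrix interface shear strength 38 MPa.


Lc = sigma_f * d / (2 * tau_i) = 2388 * 13.3 / (2 * 38) = 417.9 um

417.9 um


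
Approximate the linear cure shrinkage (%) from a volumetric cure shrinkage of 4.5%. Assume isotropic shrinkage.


Linear shrinkage ≈ vol_shrink/3 = 4.5/3 = 1.5%

1.5%


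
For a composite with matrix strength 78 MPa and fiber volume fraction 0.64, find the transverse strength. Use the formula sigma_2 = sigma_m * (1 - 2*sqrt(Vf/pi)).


factor = 1 - 2*sqrt(0.64/pi) = 0.0973
sigma_2 = 78 * 0.0973 = 7.59 MPa

7.59 MPa


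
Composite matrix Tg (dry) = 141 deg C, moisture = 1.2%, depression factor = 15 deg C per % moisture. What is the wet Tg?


Tg_wet = Tg_dry - k*moisture = 141 - 15*1.2 = 123.0 deg C

123.0 deg C


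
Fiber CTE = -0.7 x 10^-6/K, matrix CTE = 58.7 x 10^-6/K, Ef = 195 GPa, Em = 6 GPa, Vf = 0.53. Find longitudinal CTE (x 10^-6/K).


E1 = Ef*Vf + Em*(1-Vf) = 106.17
alpha_1 = (alpha_f*Ef*Vf + alpha_m*Em*(1-Vf))/E1 = 0.88 x 10^-6/K

0.88 x 10^-6/K


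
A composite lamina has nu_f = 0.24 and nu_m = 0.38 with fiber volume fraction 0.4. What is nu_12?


nu_12 = nu_f*Vf + nu_m*(1-Vf) = 0.24*0.4 + 0.38*0.6 = 0.324

0.324


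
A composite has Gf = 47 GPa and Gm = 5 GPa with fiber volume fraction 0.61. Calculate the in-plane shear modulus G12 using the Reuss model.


1/G12 = Vf/Gf + (1-Vf)/Gm = 0.61/47 + 0.39/5
G12 = 10.99 GPa

10.99 GPa


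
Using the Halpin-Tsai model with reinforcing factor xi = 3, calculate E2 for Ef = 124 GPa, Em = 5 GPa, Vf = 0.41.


eta = (Ef/Em - 1)/(Ef/Em + xi) = (24.8 - 1)/(24.8 + 3) = 0.8561
E2 = Em*(1+xi*eta*Vf)/(1-eta*Vf) = 15.82 GPa

15.82 GPa


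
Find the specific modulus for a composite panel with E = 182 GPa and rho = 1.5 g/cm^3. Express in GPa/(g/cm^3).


Specific stiffness = E/rho = 182/1.5 = 121.3 GPa/(g/cm^3)

121.3 GPa/(g/cm^3)


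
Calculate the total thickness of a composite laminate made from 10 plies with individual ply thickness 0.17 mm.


h = n * t_ply = 10 * 0.17 = 1.7 mm

1.7 mm


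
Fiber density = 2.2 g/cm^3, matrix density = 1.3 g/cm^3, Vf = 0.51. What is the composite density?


rho_c = rho_f*Vf + rho_m*(1-Vf) = 2.2*0.51 + 1.3*0.49 = 1.759 g/cm^3

1.759 g/cm^3


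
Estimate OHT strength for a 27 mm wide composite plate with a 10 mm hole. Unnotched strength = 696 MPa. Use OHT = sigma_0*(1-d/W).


OHT = sigma_0*(1-d/W) = 696*(1-10/27) = 438.2 MPa

438.2 MPa


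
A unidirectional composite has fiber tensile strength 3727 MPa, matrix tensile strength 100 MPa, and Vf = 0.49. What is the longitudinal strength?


sigma_1 = sigma_f*Vf + sigma_m*(1-Vf) = 3727*0.49 + 100*0.51 = 1877.2 MPa

1877.2 MPa


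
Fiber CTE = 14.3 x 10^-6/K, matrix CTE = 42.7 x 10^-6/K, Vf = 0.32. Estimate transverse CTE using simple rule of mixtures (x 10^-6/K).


alpha_2 = alpha_f*Vf + alpha_m*(1-Vf) = 14.3*0.32 + 42.7*0.68 = 33.6 x 10^-6/K

33.6 x 10^-6/K


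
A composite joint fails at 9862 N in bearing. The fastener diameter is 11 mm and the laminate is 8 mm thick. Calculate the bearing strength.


sigma_br = F/(d*h) = 9862/(11*8) = 112.1 MPa

112.1 MPa


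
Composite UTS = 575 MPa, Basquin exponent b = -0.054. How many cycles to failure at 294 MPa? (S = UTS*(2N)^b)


N = 0.5 * (S/UTS)^(1/b) = 0.5 * (294/575)^(1/-0.054) = 124106.4471 cycles

124106.4471 cycles


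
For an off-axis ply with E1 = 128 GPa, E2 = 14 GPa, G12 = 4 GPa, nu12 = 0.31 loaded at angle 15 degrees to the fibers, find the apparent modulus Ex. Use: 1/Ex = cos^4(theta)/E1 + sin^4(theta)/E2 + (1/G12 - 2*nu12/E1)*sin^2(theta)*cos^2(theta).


cos^4(15) = 0.870513, sin^4(15) = 0.004487, sin^2(15)*cos^2(15) = 0.0625
1/G12 - 2*nu12/E1 = 1/4 - 2*0.31/128 = 0.245156 GPa^-1
1/Ex = 0.870513/128 + 0.004487/14 + 0.245156*0.0625 = 0.0224437 GPa^-1
Ex = 44.56 GPa

44.56 GPa


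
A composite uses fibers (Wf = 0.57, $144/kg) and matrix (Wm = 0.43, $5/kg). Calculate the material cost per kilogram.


Cost = cost_f*Wf + cost_m*Wm = 144*0.57 + 5*0.43 = $84.23/kg

$84.23/kg


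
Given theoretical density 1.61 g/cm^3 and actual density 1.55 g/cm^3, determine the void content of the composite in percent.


Void% = (rho_theo - rho_actual)/rho_theo * 100 = (1.61 - 1.55)/1.61 * 100 = 3.73%

3.73%


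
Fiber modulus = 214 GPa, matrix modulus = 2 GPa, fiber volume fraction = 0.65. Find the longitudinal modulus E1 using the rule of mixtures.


E1 = Ef*Vf + Em*(1-Vf) = 214*0.65 + 2*0.35 = 139.8 GPa

139.8 GPa


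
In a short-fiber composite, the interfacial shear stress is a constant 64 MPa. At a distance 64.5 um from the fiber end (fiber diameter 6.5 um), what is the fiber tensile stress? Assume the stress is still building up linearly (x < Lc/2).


Force balance: sigma_f * (pi*d^2/4) = tau * (pi*d) * x  ->  sigma_f = 4 * tau * x / d
sigma_f = 4 * 64 * 64.5 / 6.5 = 2540.3 MPa

2540.3 MPa


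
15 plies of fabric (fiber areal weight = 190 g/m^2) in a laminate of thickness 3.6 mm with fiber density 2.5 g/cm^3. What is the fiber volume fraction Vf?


Vf = n * FAW / (rho_f * h * 1000) = 15 * 190 / (2.5 * 3.6 * 1000) = 0.3167

0.3167


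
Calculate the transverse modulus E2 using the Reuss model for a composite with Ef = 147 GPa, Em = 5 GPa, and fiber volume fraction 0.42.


1/E2 = Vf/Ef + (1-Vf)/Em = 0.42/147 + 0.58/5
E2 = 8.41 GPa

8.41 GPa


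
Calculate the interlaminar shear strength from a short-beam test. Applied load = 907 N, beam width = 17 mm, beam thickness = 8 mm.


ILSS = 3F/(4bh) = 3*907/(4*17*8) = 5.0 MPa

5.0 MPa


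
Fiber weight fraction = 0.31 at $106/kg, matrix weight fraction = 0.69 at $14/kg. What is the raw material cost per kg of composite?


Cost = cost_f*Wf + cost_m*Wm = 106*0.31 + 14*0.69 = $42.52/kg

$42.52/kg


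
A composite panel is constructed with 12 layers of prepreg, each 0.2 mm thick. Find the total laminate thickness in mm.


h = n * t_ply = 12 * 0.2 = 2.4 mm

2.4 mm


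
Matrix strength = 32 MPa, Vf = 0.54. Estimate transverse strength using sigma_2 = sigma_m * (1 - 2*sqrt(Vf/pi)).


factor = 1 - 2*sqrt(0.54/pi) = 0.1708
sigma_2 = 32 * 0.1708 = 5.47 MPa

5.47 MPa


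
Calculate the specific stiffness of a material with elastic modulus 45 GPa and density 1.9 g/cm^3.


Specific stiffness = E/rho = 45/1.9 = 23.7 GPa/(g/cm^3)

23.7 GPa/(g/cm^3)


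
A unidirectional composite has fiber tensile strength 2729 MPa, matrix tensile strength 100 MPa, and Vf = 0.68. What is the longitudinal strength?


sigma_1 = sigma_f*Vf + sigma_m*(1-Vf) = 2729*0.68 + 100*0.32 = 1887.7 MPa

1887.7 MPa


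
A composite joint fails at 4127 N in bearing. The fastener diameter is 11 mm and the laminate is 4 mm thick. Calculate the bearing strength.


sigma_br = F/(d*h) = 4127/(11*4) = 93.8 MPa

93.8 MPa


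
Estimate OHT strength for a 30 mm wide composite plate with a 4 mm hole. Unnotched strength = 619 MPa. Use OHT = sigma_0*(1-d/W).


OHT = sigma_0*(1-d/W) = 619*(1-4/30) = 536.5 MPa

536.5 MPa


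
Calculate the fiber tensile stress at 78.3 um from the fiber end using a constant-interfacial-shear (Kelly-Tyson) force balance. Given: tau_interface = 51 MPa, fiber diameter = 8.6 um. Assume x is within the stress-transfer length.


Force balance: sigma_f * (pi*d^2/4) = tau * (pi*d) * x  ->  sigma_f = 4 * tau * x / d
sigma_f = 4 * 51 * 78.3 / 8.6 = 1857.3 MPa

1857.3 MPa


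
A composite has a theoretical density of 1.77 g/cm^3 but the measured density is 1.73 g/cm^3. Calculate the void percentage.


Void% = (rho_theo - rho_actual)/rho_theo * 100 = (1.77 - 1.73)/1.77 * 100 = 2.26%

2.26%


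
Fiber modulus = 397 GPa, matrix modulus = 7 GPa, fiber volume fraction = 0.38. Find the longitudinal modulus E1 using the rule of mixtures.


E1 = Ef*Vf + Em*(1-Vf) = 397*0.38 + 7*0.62 = 155.2 GPa

155.2 GPa


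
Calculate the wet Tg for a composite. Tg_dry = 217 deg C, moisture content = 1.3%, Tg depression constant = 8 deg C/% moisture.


Tg_wet = Tg_dry - k*moisture = 217 - 8*1.3 = 206.6 deg C

206.6 deg C


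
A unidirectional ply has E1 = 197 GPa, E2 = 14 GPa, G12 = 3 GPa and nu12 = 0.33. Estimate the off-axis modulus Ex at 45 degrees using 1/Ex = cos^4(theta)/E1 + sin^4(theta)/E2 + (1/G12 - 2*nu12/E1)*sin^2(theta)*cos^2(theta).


cos^4(45) = 0.25, sin^4(45) = 0.25, sin^2(45)*cos^2(45) = 0.25
1/G12 - 2*nu12/E1 = 1/3 - 2*0.33/197 = 0.329983 GPa^-1
1/Ex = 0.25/197 + 0.25/14 + 0.329983*0.25 = 0.1016219 GPa^-1
Ex = 9.84 GPa

9.84 GPa


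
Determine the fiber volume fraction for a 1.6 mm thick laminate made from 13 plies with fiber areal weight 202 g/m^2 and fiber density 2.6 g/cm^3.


Vf = n * FAW / (rho_f * h * 1000) = 13 * 202 / (2.6 * 1.6 * 1000) = 0.6313

0.6313


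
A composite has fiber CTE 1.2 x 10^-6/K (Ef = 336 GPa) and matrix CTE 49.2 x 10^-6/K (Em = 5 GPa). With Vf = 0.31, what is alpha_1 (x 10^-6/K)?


E1 = Ef*Vf + Em*(1-Vf) = 107.61
alpha_1 = (alpha_f*Ef*Vf + alpha_m*Em*(1-Vf))/E1 = 2.74 x 10^-6/K

2.74 x 10^-6/K


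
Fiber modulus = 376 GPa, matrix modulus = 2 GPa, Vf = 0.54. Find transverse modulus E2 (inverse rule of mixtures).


1/E2 = Vf/Ef + (1-Vf)/Em = 0.54/376 + 0.46/2
E2 = 4.32 GPa

4.32 GPa


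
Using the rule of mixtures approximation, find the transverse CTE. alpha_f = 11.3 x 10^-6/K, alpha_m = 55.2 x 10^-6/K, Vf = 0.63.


alpha_2 = alpha_f*Vf + alpha_m*(1-Vf) = 11.3*0.63 + 55.2*0.37 = 27.5 x 10^-6/K

27.5 x 10^-6/K


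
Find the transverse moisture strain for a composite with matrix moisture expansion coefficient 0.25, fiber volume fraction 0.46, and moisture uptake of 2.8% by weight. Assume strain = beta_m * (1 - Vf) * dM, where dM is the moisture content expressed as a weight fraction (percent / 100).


dM = 2.8/100 = 0.028
strain = beta_m * (1-Vf) * dM = 0.25 * 0.54 * 0.028 = 0.00378

0.00378


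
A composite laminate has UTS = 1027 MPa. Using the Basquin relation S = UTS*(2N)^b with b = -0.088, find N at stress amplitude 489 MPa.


N = 0.5 * (S/UTS)^(1/b) = 0.5 * (489/1027)^(1/-0.088) = 2296.3256 cycles

2296.3256 cycles


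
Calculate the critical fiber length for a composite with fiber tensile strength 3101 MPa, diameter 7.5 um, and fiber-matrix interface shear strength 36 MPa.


Lc = sigma_f * d / (2 * tau_i) = 3101 * 7.5 / (2 * 36) = 323.0 um

323.0 um


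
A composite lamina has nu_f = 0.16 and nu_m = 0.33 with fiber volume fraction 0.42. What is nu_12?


nu_12 = nu_f*Vf + nu_m*(1-Vf) = 0.16*0.42 + 0.33*0.58 = 0.2586

0.2586


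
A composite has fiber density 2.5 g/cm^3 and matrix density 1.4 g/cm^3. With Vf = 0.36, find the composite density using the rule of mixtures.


rho_c = rho_f*Vf + rho_m*(1-Vf) = 2.5*0.36 + 1.4*0.64 = 1.796 g/cm^3

1.796 g/cm^3


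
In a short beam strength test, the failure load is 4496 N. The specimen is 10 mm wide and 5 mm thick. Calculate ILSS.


ILSS = 3F/(4bh) = 3*4496/(4*10*5) = 67.44 MPa

67.44 MPa


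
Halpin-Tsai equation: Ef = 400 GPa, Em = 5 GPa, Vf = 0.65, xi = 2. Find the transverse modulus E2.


eta = (Ef/Em - 1)/(Ef/Em + xi) = (80.0 - 1)/(80.0 + 2) = 0.9634
E2 = Em*(1+xi*eta*Vf)/(1-eta*Vf) = 30.13 GPa

30.13 GPa


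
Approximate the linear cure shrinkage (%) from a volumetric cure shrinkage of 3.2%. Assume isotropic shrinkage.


Linear shrinkage ≈ vol_shrink/3 = 3.2/3 = 1.067%

1.067%


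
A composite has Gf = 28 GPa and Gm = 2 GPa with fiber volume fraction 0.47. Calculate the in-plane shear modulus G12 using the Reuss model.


1/G12 = Vf/Gf + (1-Vf)/Gm = 0.47/28 + 0.53/2
G12 = 3.55 GPa

3.55 GPa


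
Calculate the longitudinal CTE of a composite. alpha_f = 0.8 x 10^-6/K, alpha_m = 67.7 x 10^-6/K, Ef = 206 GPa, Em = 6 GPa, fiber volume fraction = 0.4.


E1 = Ef*Vf + Em*(1-Vf) = 86.0
alpha_1 = (alpha_f*Ef*Vf + alpha_m*Em*(1-Vf))/E1 = 3.6 x 10^-6/K

3.6 x 10^-6/K


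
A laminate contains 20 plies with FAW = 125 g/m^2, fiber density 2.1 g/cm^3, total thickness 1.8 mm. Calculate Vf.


Vf = n * FAW / (rho_f * h * 1000) = 20 * 125 / (2.1 * 1.8 * 1000) = 0.6614

0.6614


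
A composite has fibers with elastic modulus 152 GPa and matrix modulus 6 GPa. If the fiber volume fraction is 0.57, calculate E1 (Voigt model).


E1 = Ef*Vf + Em*(1-Vf) = 152*0.57 + 6*0.43 = 89.22 GPa

89.22 GPa


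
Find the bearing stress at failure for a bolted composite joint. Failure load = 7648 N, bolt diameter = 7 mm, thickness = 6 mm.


sigma_br = F/(d*h) = 7648/(7*6) = 182.1 MPa

182.1 MPa


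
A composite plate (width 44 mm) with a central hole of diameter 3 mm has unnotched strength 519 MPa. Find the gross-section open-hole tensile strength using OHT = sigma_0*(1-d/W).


OHT = sigma_0*(1-d/W) = 519*(1-3/44) = 483.6 MPa

483.6 MPa


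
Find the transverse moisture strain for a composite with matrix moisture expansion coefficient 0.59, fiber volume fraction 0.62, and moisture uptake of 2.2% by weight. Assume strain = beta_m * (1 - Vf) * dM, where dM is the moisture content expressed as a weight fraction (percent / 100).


dM = 2.2/100 = 0.022
strain = beta_m * (1-Vf) * dM = 0.59 * 0.38 * 0.022 = 0.0049324

0.0049324


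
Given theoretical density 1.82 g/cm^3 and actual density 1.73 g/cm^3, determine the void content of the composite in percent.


Void% = (rho_theo - rho_actual)/rho_theo * 100 = (1.82 - 1.73)/1.82 * 100 = 4.95%

4.95%


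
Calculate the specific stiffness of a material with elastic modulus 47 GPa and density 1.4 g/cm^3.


Specific stiffness = E/rho = 47/1.4 = 33.6 GPa/(g/cm^3)

33.6 GPa/(g/cm^3)


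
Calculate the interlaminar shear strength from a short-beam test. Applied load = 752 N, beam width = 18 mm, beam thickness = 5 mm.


ILSS = 3F/(4bh) = 3*752/(4*18*5) = 6.27 MPa

6.27 MPa


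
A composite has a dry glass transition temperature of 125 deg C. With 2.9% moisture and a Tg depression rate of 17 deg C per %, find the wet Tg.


Tg_wet = Tg_dry - k*moisture = 125 - 17*2.9 = 75.7 deg C

75.7 deg C


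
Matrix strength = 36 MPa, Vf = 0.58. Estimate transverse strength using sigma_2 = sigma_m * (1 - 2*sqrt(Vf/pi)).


factor = 1 - 2*sqrt(0.58/pi) = 0.1407
sigma_2 = 36 * 0.1407 = 5.06 MPa

5.06 MPa


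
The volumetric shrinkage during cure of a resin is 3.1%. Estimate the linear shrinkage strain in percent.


Linear shrinkage ≈ vol_shrink/3 = 3.1/3 = 1.033%

1.033%


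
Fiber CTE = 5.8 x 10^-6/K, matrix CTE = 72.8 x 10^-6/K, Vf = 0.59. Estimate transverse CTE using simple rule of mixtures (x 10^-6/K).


alpha_2 = alpha_f*Vf + alpha_m*(1-Vf) = 5.8*0.59 + 72.8*0.41 = 33.3 x 10^-6/K

33.3 x 10^-6/K


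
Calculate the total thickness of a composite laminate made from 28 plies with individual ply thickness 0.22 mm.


h = n * t_ply = 28 * 0.22 = 6.16 mm

6.16 mm


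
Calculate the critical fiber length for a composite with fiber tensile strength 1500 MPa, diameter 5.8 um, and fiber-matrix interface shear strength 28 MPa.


Lc = sigma_f * d / (2 * tau_i) = 1500 * 5.8 / (2 * 28) = 155.4 um

155.4 um


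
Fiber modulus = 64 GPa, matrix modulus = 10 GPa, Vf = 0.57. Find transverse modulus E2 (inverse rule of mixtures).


1/E2 = Vf/Ef + (1-Vf)/Em = 0.57/64 + 0.43/10
E2 = 19.27 GPa

19.27 GPa


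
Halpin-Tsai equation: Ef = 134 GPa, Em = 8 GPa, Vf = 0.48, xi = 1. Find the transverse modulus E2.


eta = (Ef/Em - 1)/(Ef/Em + xi) = (16.75 - 1)/(16.75 + 1) = 0.8873
E2 = Em*(1+xi*eta*Vf)/(1-eta*Vf) = 19.87 GPa

19.87 GPa


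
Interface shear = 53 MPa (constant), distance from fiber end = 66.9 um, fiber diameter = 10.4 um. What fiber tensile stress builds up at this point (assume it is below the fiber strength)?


Force balance: sigma_f * (pi*d^2/4) = tau * (pi*d) * x  ->  sigma_f = 4 * tau * x / d
sigma_f = 4 * 53 * 66.9 / 10.4 = 1363.7 MPa

1363.7 MPa


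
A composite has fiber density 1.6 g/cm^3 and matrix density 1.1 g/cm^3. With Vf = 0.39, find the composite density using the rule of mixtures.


rho_c = rho_f*Vf + rho_m*(1-Vf) = 1.6*0.39 + 1.1*0.61 = 1.295 g/cm^3

1.295 g/cm^3


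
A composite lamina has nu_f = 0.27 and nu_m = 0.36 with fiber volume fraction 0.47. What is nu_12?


nu_12 = nu_f*Vf + nu_m*(1-Vf) = 0.27*0.47 + 0.36*0.53 = 0.3177

0.3177


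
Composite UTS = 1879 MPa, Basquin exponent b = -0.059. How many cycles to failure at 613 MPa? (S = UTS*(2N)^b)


N = 0.5 * (S/UTS)^(1/b) = 0.5 * (613/1879)^(1/-0.059) = 8.7935e+07 cycles

8.7935e+07 cycles


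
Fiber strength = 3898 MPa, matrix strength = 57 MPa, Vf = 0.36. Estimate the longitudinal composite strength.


sigma_1 = sigma_f*Vf + sigma_m*(1-Vf) = 3898*0.36 + 57*0.64 = 1439.8 MPa

1439.8 MPa


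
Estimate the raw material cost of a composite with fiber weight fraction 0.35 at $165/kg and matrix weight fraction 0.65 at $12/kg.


Cost = cost_f*Wf + cost_m*Wm = 165*0.35 + 12*0.65 = $65.55/kg

$65.55/kg


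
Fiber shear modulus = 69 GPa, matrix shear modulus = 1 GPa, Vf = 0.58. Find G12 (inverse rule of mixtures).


1/G12 = Vf/Gf + (1-Vf)/Gm = 0.58/69 + 0.42/1
G12 = 2.33 GPa

2.33 GPa


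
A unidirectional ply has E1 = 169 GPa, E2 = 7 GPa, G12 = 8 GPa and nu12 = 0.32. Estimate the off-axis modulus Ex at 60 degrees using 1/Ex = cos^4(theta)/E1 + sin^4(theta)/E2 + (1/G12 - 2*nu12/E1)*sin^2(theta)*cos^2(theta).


cos^4(60) = 0.0625, sin^4(60) = 0.5625, sin^2(60)*cos^2(60) = 0.1875
1/G12 - 2*nu12/E1 = 1/8 - 2*0.32/169 = 0.121213 GPa^-1
1/Ex = 0.0625/169 + 0.5625/7 + 0.121213*0.1875 = 0.1034544 GPa^-1
Ex = 9.67 GPa

9.67 GPa


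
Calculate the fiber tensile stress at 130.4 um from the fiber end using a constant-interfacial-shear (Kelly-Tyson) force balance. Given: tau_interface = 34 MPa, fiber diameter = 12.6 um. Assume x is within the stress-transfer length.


Force balance: sigma_f * (pi*d^2/4) = tau * (pi*d) * x  ->  sigma_f = 4 * tau * x / d
sigma_f = 4 * 34 * 130.4 / 12.6 = 1407.5 MPa

1407.5 MPa


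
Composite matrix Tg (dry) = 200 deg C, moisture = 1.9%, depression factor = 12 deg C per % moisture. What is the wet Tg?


Tg_wet = Tg_dry - k*moisture = 200 - 12*1.9 = 177.2 deg C

177.2 deg C


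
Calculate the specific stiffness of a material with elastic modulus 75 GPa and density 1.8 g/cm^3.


Specific stiffness = E/rho = 75/1.8 = 41.7 GPa/(g/cm^3)

41.7 GPa/(g/cm^3)


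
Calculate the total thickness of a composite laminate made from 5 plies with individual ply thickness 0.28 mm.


h = n * t_ply = 5 * 0.28 = 1.4 mm

1.4 mm


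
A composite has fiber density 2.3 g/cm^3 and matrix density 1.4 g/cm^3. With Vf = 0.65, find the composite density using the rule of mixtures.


rho_c = rho_f*Vf + rho_m*(1-Vf) = 2.3*0.65 + 1.4*0.35 = 1.985 g/cm^3

1.985 g/cm^3


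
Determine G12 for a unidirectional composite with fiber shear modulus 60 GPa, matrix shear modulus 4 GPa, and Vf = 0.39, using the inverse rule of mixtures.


1/G12 = Vf/Gf + (1-Vf)/Gm = 0.39/60 + 0.61/4
G12 = 6.29 GPa

6.29 GPa


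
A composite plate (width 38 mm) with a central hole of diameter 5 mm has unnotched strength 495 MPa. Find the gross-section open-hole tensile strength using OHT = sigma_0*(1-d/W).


OHT = sigma_0*(1-d/W) = 495*(1-5/38) = 429.9 MPa

429.9 MPa


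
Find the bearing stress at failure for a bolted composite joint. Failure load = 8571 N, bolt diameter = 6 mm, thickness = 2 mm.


sigma_br = F/(d*h) = 8571/(6*2) = 714.3 MPa

714.3 MPa


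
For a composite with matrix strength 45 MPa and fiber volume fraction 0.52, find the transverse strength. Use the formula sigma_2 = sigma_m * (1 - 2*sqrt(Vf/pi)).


factor = 1 - 2*sqrt(0.52/pi) = 0.1863
sigma_2 = 45 * 0.1863 = 8.38 MPa

8.38 MPa


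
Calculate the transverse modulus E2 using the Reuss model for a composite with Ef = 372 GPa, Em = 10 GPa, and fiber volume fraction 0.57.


1/E2 = Vf/Ef + (1-Vf)/Em = 0.57/372 + 0.43/10
E2 = 22.46 GPa

22.46 GPa


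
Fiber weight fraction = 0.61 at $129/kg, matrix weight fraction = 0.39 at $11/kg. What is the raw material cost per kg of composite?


Cost = cost_f*Wf + cost_m*Wm = 129*0.61 + 11*0.39 = $82.98/kg

$82.98/kg


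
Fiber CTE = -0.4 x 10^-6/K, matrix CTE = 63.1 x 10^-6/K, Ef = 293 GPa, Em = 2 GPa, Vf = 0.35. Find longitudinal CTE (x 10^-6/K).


E1 = Ef*Vf + Em*(1-Vf) = 103.85
alpha_1 = (alpha_f*Ef*Vf + alpha_m*Em*(1-Vf))/E1 = 0.39 x 10^-6/K

0.39 x 10^-6/K


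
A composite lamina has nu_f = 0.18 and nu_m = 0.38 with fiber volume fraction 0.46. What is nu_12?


nu_12 = nu_f*Vf + nu_m*(1-Vf) = 0.18*0.46 + 0.38*0.54 = 0.288

0.288


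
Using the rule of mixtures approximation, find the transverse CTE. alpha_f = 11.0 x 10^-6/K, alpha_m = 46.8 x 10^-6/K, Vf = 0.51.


alpha_2 = alpha_f*Vf + alpha_m*(1-Vf) = 11.0*0.51 + 46.8*0.49 = 28.5 x 10^-6/K

28.5 x 10^-6/K


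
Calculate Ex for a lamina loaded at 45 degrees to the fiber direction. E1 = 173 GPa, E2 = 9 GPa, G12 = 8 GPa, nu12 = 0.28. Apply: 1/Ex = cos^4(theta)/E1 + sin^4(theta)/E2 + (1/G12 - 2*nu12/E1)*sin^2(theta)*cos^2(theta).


cos^4(45) = 0.25, sin^4(45) = 0.25, sin^2(45)*cos^2(45) = 0.25
1/G12 - 2*nu12/E1 = 1/8 - 2*0.28/173 = 0.121763 GPa^-1
1/Ex = 0.25/173 + 0.25/9 + 0.121763*0.25 = 0.0596636 GPa^-1
Ex = 16.76 GPa

16.76 GPa


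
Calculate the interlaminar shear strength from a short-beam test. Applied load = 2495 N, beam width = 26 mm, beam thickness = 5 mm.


ILSS = 3F/(4bh) = 3*2495/(4*26*5) = 14.39 MPa

14.39 MPa


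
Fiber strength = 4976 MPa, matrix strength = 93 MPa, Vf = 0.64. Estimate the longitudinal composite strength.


sigma_1 = sigma_f*Vf + sigma_m*(1-Vf) = 4976*0.64 + 93*0.36 = 3218.1 MPa

3218.1 MPa


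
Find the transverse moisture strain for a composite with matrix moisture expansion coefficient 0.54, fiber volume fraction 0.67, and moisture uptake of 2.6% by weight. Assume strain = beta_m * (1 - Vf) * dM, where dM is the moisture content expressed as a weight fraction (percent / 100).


dM = 2.6/100 = 0.026
strain = beta_m * (1-Vf) * dM = 0.54 * 0.33 * 0.026 = 0.0046332

0.0046332


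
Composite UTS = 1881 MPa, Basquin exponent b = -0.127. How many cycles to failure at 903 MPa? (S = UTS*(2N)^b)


N = 0.5 * (S/UTS)^(1/b) = 0.5 * (903/1881)^(1/-0.127) = 161.5947 cycles

161.5947 cycles


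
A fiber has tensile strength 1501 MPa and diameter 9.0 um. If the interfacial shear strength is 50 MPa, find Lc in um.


Lc = sigma_f * d / (2 * tau_i) = 1501 * 9.0 / (2 * 50) = 135.1 um

135.1 um


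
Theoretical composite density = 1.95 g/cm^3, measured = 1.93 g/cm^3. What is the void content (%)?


Void% = (rho_theo - rho_actual)/rho_theo * 100 = (1.95 - 1.93)/1.95 * 100 = 1.03%

1.03%


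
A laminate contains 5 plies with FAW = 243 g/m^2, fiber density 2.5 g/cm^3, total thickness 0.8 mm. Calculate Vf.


Vf = n * FAW / (rho_f * h * 1000) = 5 * 243 / (2.5 * 0.8 * 1000) = 0.6075

0.6075


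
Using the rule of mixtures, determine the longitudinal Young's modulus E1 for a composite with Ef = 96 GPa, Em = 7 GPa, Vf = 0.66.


E1 = Ef*Vf + Em*(1-Vf) = 96*0.66 + 7*0.34 = 65.74 GPa

65.74 GPa


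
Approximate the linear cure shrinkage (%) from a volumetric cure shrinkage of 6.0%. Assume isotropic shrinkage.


Linear shrinkage ≈ vol_shrink/3 = 6.0/3 = 2.0%

2.0%


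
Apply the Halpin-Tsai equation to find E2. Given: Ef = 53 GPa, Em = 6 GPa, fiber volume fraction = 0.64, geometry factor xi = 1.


eta = (Ef/Em - 1)/(Ef/Em + xi) = (8.8333 - 1)/(8.8333 + 1) = 0.7966
E2 = Em*(1+xi*eta*Vf)/(1-eta*Vf) = 18.48 GPa

18.48 GPa


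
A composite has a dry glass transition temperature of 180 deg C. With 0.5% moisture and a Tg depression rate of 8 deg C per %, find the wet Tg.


Tg_wet = Tg_dry - k*moisture = 180 - 8*0.5 = 176.0 deg C

176.0 deg C


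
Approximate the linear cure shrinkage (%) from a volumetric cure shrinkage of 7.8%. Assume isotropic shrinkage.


Linear shrinkage ≈ vol_shrink/3 = 7.8/3 = 2.6%

2.6%


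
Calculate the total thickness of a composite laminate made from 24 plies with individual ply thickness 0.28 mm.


h = n * t_ply = 24 * 0.28 = 6.72 mm

6.72 mm


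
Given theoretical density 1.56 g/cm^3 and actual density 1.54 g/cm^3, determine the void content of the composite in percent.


Void% = (rho_theo - rho_actual)/rho_theo * 100 = (1.56 - 1.54)/1.56 * 100 = 1.28%

1.28%


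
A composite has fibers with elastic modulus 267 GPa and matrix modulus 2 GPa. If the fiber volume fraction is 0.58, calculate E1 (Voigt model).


E1 = Ef*Vf + Em*(1-Vf) = 267*0.58 + 2*0.42 = 155.7 GPa

155.7 GPa


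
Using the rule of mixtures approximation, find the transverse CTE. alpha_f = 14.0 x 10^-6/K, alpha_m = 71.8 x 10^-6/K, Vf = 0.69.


alpha_2 = alpha_f*Vf + alpha_m*(1-Vf) = 14.0*0.69 + 71.8*0.31 = 31.9 x 10^-6/K

31.9 x 10^-6/K


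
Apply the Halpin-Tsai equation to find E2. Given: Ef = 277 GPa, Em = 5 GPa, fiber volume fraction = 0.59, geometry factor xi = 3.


eta = (Ef/Em - 1)/(Ef/Em + xi) = (55.4 - 1)/(55.4 + 3) = 0.9315
E2 = Em*(1+xi*eta*Vf)/(1-eta*Vf) = 29.4 GPa

29.4 GPa


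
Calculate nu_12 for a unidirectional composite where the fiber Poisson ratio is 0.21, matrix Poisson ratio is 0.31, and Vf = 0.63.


nu_12 = nu_f*Vf + nu_m*(1-Vf) = 0.21*0.63 + 0.31*0.37 = 0.247

0.247


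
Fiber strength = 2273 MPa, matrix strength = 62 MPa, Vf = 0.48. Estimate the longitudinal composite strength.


sigma_1 = sigma_f*Vf + sigma_m*(1-Vf) = 2273*0.48 + 62*0.52 = 1123.3 MPa

1123.3 MPa


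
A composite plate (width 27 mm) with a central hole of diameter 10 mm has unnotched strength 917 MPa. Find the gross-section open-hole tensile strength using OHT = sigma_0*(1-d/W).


OHT = sigma_0*(1-d/W) = 917*(1-10/27) = 577.4 MPa

577.4 MPa


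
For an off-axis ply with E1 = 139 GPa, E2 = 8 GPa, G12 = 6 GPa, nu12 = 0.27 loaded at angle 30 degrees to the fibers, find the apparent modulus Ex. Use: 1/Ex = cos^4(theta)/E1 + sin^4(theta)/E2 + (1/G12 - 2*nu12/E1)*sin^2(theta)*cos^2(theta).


cos^4(30) = 0.5625, sin^4(30) = 0.0625, sin^2(30)*cos^2(30) = 0.1875
1/G12 - 2*nu12/E1 = 1/6 - 2*0.27/139 = 0.162782 GPa^-1
1/Ex = 0.5625/139 + 0.0625/8 + 0.162782*0.1875 = 0.0423808 GPa^-1
Ex = 23.6 GPa

23.6 GPa
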